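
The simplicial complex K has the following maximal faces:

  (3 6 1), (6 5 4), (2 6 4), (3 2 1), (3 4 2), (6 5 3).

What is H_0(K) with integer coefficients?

Order the vertices as 1 < 2 < 3 < 4 < 5 < 6. Listing each simplex with vertices in this order, K has dimension 2 with simplices:

  0-simplices (6): [1], [2], [3], [4], [5], [6]
  1-simplices (12): [1,2], [1,3], [1,6], [2,3], [2,4], [2,6], [3,4], [3,5], [3,6], [4,5], [4,6], [5,6]
  2-simplices (6): [1,2,3], [1,3,6], [2,3,4], [2,4,6], [3,5,6], [4,5,6]

giving chain groups C_0 ≅ Z^6, C_1 ≅ Z^12, C_2 ≅ Z^6.

The boundary map ∂_1: C_1 → C_0 sends each edge [p,q] (with p < q) to q − p. For instance
  ∂[3,5] = [5] − [3].
As a 6×12 matrix over Z this has rank 5, with invariant factors (1,1,1,1,1).

∂_2: C_2 → C_1 maps a triangle to the signed sum of its edges. For instance
  ∂[1,3,6] = [3,6] − [1,6] + [1,3],
  ∂[2,4,6] = [4,6] − [2,6] + [2,4].
The resulting 12×6 matrix has rank 6, and its Smith normal form has invariant factors (1,1,1,1,1,1).

Now H_k = ker ∂_k / im ∂_{k+1}, so:

  H_0: rank C_0 − rank ∂_1 = 6 − 5 = 1, and the invariant factors of ∂_1 are all 1, so H_0 ≅ Z.

H_0 ≅ Z.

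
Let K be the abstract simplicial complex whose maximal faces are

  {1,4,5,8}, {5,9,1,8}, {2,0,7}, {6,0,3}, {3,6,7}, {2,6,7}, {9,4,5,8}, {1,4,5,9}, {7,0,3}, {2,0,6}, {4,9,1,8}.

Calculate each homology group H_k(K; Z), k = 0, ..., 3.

H_0 ≅ Z^2,  H_1 = 0,  H_2 ≅ Z,  H_3 ≅ Z.

Take the total order 0 < 1 < 2 < 3 < 4 < 5 < 6 < 7 < 8 < 9 on the vertex set. Then K (dimension 3) consists of the simplices:

  0-simplices (10): [0], [1], [2], [3], [4], [5], [6], [7], [8], [9]
  1-simplices (19): [0,2], [0,3], [0,6], [0,7], [1,4], [1,5], [1,8], [1,9], [2,6], [2,7], [3,6], [3,7], [4,5], [4,8], [4,9], [5,8], [5,9], [6,7], [8,9]
  2-simplices (16): [0,2,6], [0,2,7], [0,3,6], [0,3,7], [1,4,5], [1,4,8], [1,4,9], [1,5,8], [1,5,9], [1,8,9], [2,6,7], [3,6,7], [4,5,8], [4,5,9], [4,8,9], [5,8,9]
  3-simplices (5): [1,4,5,8], [1,4,5,9], [1,4,8,9], [1,5,8,9], [4,5,8,9]

so the chain groups are C_0 ≅ Z^10, C_1 ≅ Z^19, C_2 ≅ Z^16, C_3 ≅ Z^5.

The boundary map ∂_1: C_1 → C_0 is given by ∂[p,q] = [q] − [p]. For instance
  ∂[0,3] = [3] − [0].
The 10×19 boundary matrix has rank 8 and Smith normal form diag(1,1,1,1,1,1,1,1).

The boundary map ∂_2: C_2 → C_1 maps a triangle to the signed sum of its edges. For instance
  ∂[4,5,9] = [5,9] − [4,9] + [4,5],
  ∂[0,2,6] = [2,6] − [0,6] + [0,2].
The resulting 19×16 matrix has rank 11, and its Smith normal form has invariant factors (1,1,1,1,1,1,1,1,1,1,1).

Boundary ∂_3: C_3 → C_2 sends each 3-simplex σ to the alternating sum Σ_i (−1)^i (σ with its i-th vertex removed). For instance
  ∂[1,5,8,9] = [5,8,9] − [1,8,9] + [1,5,9] − [1,5,8],
  ∂[1,4,5,9] = [4,5,9] − [1,5,9] + [1,4,9] − [1,4,5].
The resulting 16×5 matrix has rank 4, and its Smith normal form has invariant factors (1,1,1,1).

From H_k ≅ ker(∂_k) / im(∂_{k+1}) we obtain:

  H_0: rank C_0 − rank ∂_1 = 10 − 8 = 2, and the invariant factors of ∂_1 are all 1, so H_0 ≅ Z^2.
  H_1: rank ker ∂_1 − rank ∂_2 = (19 − 8) − 11 = 0, and the invariant factors of ∂_2 are all 1, so H_1 ≅ 0.
  H_2: rank ker ∂_2 − rank ∂_3 = (16 − 11) − 4 = 1, and the invariant factors of ∂_3 are all 1, so H_2 ≅ Z.
  H_3: rank ker ∂_3 − rank ∂_4 = (5 − 4) − 0 = 1, and there is no ∂_4, so H_3 ≅ Z.

(K is a triangulation of the disjoint union of the 3-sphere S^3 and the 2-sphere S^2.)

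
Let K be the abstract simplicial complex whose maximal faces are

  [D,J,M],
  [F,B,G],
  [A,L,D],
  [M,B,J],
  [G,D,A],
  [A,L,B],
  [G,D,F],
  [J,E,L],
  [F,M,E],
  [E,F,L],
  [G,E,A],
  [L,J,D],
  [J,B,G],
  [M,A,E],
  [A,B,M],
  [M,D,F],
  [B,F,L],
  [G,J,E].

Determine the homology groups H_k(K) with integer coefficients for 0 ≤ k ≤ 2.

H_0 ≅ Z,  H_1 ≅ Z^2,  H_2 ≅ Z.

Fix the vertex order A < B < D < E < F < G < J < L < M and write every simplex with vertices in increasing order. Then dim K = 2 and the simplices of K are:

  0-simplices (9): A, B, D, E, F, G, J, L, M
  1-simplices (27): AB, AD, AE, AG, AL, AM, BF, BG, BJ, BL, BM, DF, DG, DJ, DL, DM, EF, EG, EJ, EL, EM, FG, FL, FM, GJ, JL, JM
  2-simplices (18): ABL, ABM, ADG, ADL, AEG, AEM, BFG, BFL, BGJ, BJM, DFG, DFM, DJL, DJM, EFL, EFM, EGJ, EJL

so the chain groups are C_0 ≅ Z^9, C_1 ≅ Z^27, C_2 ≅ Z^18.

Boundary ∂_1: C_1 → C_0 is given by ∂[p,q] = [q] − [p]. For instance
  ∂FG = G − F.
As a 9×27 matrix over Z this has rank 8, with invariant factors (1,1,1,1,1,1,1,1).

∂_2: C_2 → C_1 maps a triangle to the signed sum of its edges. For instance
  ∂EJL = JL − EL + EJ,
  ∂AEM = EM − AM + AE.
The 27×18 boundary matrix has rank 17 and Smith normal form diag(1,1,1,1,1,1,1,1,1,1,1,1,1,1,1,1,1).

Now H_k = ker ∂_k / im ∂_{k+1}, so:

  H_0: rank C_0 − rank ∂_1 = 9 − 8 = 1, and the invariant factors of ∂_1 are all 1, so H_0 ≅ Z.
  H_1: rank ker ∂_1 − rank ∂_2 = (27 − 8) − 17 = 2, and the invariant factors of ∂_2 are all 1, so H_1 ≅ Z^2.
  H_2: rank ker ∂_2 − rank ∂_3 = (18 − 17) − 0 = 1, and there is no ∂_3, so H_2 ≅ Z.

As a check, the Euler characteristic is 9 − 27 + 18 = 0, which agrees with 1 − 2 + 1 = 0.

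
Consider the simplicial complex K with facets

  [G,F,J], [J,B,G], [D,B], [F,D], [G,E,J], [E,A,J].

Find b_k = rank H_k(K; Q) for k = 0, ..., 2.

Take the total order A < B < D < E < F < G < J on the vertex set. Then K (dimension 2) consists of the simplices:

  0-simplices (7): A, B, D, E, F, G, J
  1-simplices (11): AE, AJ, BD, BG, BJ, DF, EG, EJ, FG, FJ, GJ
  2-simplices (4): AEJ, BGJ, EGJ, FGJ

so the chain groups are C_0 ≅ Z^7, C_1 ≅ Z^11, C_2 ≅ Z^4.

∂_1: C_1 → C_0 is given by ∂[p,q] = [q] − [p].
The resulting 7×11 matrix has rank 6, and its Smith normal form has invariant factors (1,1,1,1,1,1).

The boundary map ∂_2: C_2 → C_1 sends each 2-simplex [p,q,r] to [q,r] − [p,r] + [p,q]. For instance
  ∂FGJ = GJ − FJ + FG,
  ∂EGJ = GJ − EJ + EG.
As a 11×4 matrix over Z this has rank 4, with invariant factors (1,1,1,1).

Now H_k = ker ∂_k / im ∂_{k+1}, so:

  H_0: rank C_0 − rank ∂_1 = 7 − 6 = 1, and the invariant factors of ∂_1 are all 1, so H_0 = Z.
  H_1: rank ker ∂_1 − rank ∂_2 = (11 − 6) − 4 = 1, and the invariant factors of ∂_2 are all 1, so H_1 = Z.
  H_2: rank ker ∂_2 − rank ∂_3 = (4 − 4) − 0 = 0, and there is no ∂_3, so H_2 = 0.

Hence the Betti numbers are b_0 = 1, b_1 = 1, b_2 = 0.

b_0 = 1, b_1 = 1, b_2 = 0.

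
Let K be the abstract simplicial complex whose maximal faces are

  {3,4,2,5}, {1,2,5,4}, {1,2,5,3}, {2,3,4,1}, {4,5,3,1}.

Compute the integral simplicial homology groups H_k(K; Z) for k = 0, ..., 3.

H_0 = Z,  H_1 = 0,  H_2 = 0,  H_3 = Z.

Order the vertices as 1 < 2 < 3 < 4 < 5. Listing each simplex with vertices in this order, K has dimension 3 with simplices:

  0-simplices (5): [1], [2], [3], [4], [5]
  1-simplices (10): [1,2], [1,3], [1,4], [1,5], [2,3], [2,4], [2,5], [3,4], [3,5], [4,5]
  2-simplices (10): [1,2,3], [1,2,4], [1,2,5], [1,3,4], [1,3,5], [1,4,5], [2,3,4], [2,3,5], [2,4,5], [3,4,5]
  3-simplices (5): [1,2,3,4], [1,2,3,5], [1,2,4,5], [1,3,4,5], [2,3,4,5]

Hence C_0 ≅ Z^5, C_1 ≅ Z^10, C_2 ≅ Z^10, C_3 ≅ Z^5.

∂_1: C_1 → C_0 maps an edge to its endpoints' difference, ∂[p,q] = q − p. For instance
  ∂[2,3] = [3] − [2].
This gives a 5×10 integer matrix of rank 4; reducing to Smith normal form yields diagonal entries (1,1,1,1).

The boundary map ∂_2: C_2 → C_1 sends each 2-simplex [p,q,r] to [q,r] − [p,r] + [p,q]. For instance
  ∂[1,4,5] = [4,5] − [1,5] + [1,4],
  ∂[1,2,5] = [2,5] − [1,5] + [1,2].
The 10×10 boundary matrix has rank 6 and Smith normal form diag(1,1,1,1,1,1).

∂_3: C_3 → C_2 sends each 3-simplex σ to the alternating sum Σ_i (−1)^i (σ with its i-th vertex removed). For instance
  ∂[1,2,3,5] = [2,3,5] − [1,3,5] + [1,2,5] − [1,2,3],
  ∂[1,3,4,5] = [3,4,5] − [1,4,5] + [1,3,5] − [1,3,4].
The resulting 10×5 matrix has rank 4, and its Smith normal form has invariant factors (1,1,1,1).

Reading off H_k = ker ∂_k / im ∂_{k+1}:

  H_0: rank C_0 − rank ∂_1 = 5 − 4 = 1, and the invariant factors of ∂_1 are all 1, so H_0 = Z.
  H_1: rank ker ∂_1 − rank ∂_2 = (10 − 4) − 6 = 0, and the invariant factors of ∂_2 are all 1, so H_1 = 0.
  H_2: rank ker ∂_2 − rank ∂_3 = (10 − 6) − 4 = 0, and the invariant factors of ∂_3 are all 1, so H_2 = 0.
  H_3: rank ker ∂_3 − rank ∂_4 = (5 − 4) − 0 = 1, and there is no ∂_4, so H_3 = Z.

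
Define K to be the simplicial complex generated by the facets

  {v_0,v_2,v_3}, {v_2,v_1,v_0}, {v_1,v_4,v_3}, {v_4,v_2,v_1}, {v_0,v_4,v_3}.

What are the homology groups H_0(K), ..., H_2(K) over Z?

Fix the vertex order v_0 < v_1 < v_2 < v_3 < v_4 and write every simplex with vertices in increasing order. Then dim K = 2 and the simplices of K are:

  0-simplices (5): [v_0], [v_1], [v_2], [v_3], [v_4]
  1-simplices (10): [v_0,v_1], [v_0,v_2], [v_0,v_3], [v_0,v_4], [v_1,v_2], [v_1,v_3], [v_1,v_4], [v_2,v_3], [v_2,v_4], [v_3,v_4]
  2-simplices (5): [v_0,v_1,v_2], [v_0,v_2,v_3], [v_0,v_3,v_4], [v_1,v_2,v_4], [v_1,v_3,v_4]

Hence C_0 ≅ Z^5, C_1 ≅ Z^10, C_2 ≅ Z^5.

∂_1: C_1 → C_0 is given by ∂[p,q] = [q] − [p].
This gives a 5×10 integer matrix of rank 4; reducing to Smith normal form yields diagonal entries (1,1,1,1).

Boundary ∂_2: C_2 → C_1 sends each 2-simplex [p,q,r] to [q,r] − [p,r] + [p,q]. For instance
  ∂[v_1,v_2,v_4] = [v_2,v_4] − [v_1,v_4] + [v_1,v_2],
  ∂[v_1,v_3,v_4] = [v_3,v_4] − [v_1,v_4] + [v_1,v_3].
As a 10×5 matrix over Z this has rank 5, with invariant factors (1,1,1,1,1).

From H_k ≅ ker(∂_k) / im(∂_{k+1}) we obtain:

  H_0: rank C_0 − rank ∂_1 = 5 − 4 = 1, and the invariant factors of ∂_1 are all 1, so H_0 ≅ Z.
  H_1: rank ker ∂_1 − rank ∂_2 = (10 − 4) − 5 = 1, and the invariant factors of ∂_2 are all 1, so H_1 ≅ Z.
  H_2: rank ker ∂_2 − rank ∂_3 = (5 − 5) − 0 = 0, and there is no ∂_3, so H_2 ≅ 0.

H_0 = Z,  H_1 = Z,  H_2 = 0.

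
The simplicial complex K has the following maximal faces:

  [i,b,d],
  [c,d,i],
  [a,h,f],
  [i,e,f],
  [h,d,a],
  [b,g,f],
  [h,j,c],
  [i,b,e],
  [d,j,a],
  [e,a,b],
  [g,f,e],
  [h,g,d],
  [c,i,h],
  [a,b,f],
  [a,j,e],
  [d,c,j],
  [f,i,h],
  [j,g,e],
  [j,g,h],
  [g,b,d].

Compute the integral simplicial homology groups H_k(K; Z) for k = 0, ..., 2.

H_0 = Z,  H_1 = Z × Z/2,  H_2 = 0.

We work with the vertex ordering a < b < c < d < e < f < g < h < i < j. The simplices of K, each written with vertices in increasing order, are:

  0-simplices (10): a, b, c, d, e, f, g, h, i, j
  1-simplices (30): ab, ad, ae, af, ah, aj, bd, be, bf, bg, bi, cd, ch, ci, cj, dg, dh, di, dj, ef, eg, ei, ej, fg, fh, fi, gh, gj, hi, hj
  2-simplices (20): abe, abf, adh, adj, aej, afh, bdg, bdi, bei, bfg, cdi, cdj, chi, chj, dgh, efg, efi, egj, fhi, ghj

so the chain groups are C_0 ≅ Z^10, C_1 ≅ Z^30, C_2 ≅ Z^20.

Boundary ∂_1: C_1 → C_0 is given by ∂[p,q] = [q] − [p].
The 10×30 boundary matrix has rank 9 and Smith normal form diag(1,1,1,1,1,1,1,1,1).

∂_2: C_2 → C_1 maps a triangle to the signed sum of its edges. For instance
  ∂bfg = fg − bg + bf,
  ∂egj = gj − ej + eg.
As a 30×20 matrix over Z this has rank 20, with invariant factors (1,1,1,1,1,1,1,1,1,1,1,1,1,1,1,1,1,1,1,2).

From H_k ≅ ker(∂_k) / im(∂_{k+1}) we obtain:

  H_0: rank C_0 − rank ∂_1 = 10 − 9 = 1, and the invariant factors of ∂_1 are all 1, so H_0 = Z.
  H_1: rank ker ∂_1 − rank ∂_2 = (30 − 9) − 20 = 1, and ∂_2 has invariant factor 2 > 1, so H_1 = Z × Z/2.
  H_2: rank ker ∂_2 − rank ∂_3 = (20 − 20) − 0 = 0, and there is no ∂_3, so H_2 = 0.

(K is a triangulation of the Klein bottle.)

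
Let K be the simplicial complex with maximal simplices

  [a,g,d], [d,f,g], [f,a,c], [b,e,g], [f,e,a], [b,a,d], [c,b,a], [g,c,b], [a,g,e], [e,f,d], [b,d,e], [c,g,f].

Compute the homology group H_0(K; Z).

H_0 = Z.

Take the total order a < b < c < d < e < f < g on the vertex set. Then K (dimension 2) consists of the simplices:

  0-simplices (7): a, b, c, d, e, f, g
  1-simplices (18): ab, ac, ad, ae, af, ag, bc, bd, be, bg, cf, cg, de, df, dg, ef, eg, fg
  2-simplices (12): abc, abd, acf, adg, aef, aeg, bcg, bde, beg, cfg, def, dfg

Hence C_0 ≅ Z^7, C_1 ≅ Z^18, C_2 ≅ Z^12.

The boundary map ∂_1: C_1 → C_0 sends each edge [p,q] (with p < q) to q − p.
As a 7×18 matrix over Z this has rank 6, with invariant factors (1,1,1,1,1,1).

Boundary ∂_2: C_2 → C_1 sends each 2-simplex [p,q,r] to [q,r] − [p,r] + [p,q]. For instance
  ∂bcg = cg − bg + bc,
  ∂cfg = fg − cg + cf.
This gives a 18×12 integer matrix of rank 12; reducing to Smith normal form yields diagonal entries (1,1,1,1,1,1,1,1,1,1,1,2).

Now H_k = ker ∂_k / im ∂_{k+1}, so:

  H_0: rank C_0 − rank ∂_1 = 7 − 6 = 1, and the invariant factors of ∂_1 are all 1, so H_0 ≅ Z.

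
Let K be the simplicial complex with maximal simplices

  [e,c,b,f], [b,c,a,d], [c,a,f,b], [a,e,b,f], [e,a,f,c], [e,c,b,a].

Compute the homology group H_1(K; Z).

Order the vertices as a < b < c < d < e < f. Listing each simplex with vertices in this order, K has dimension 3 with simplices:

  0-simplices (6): a, b, c, d, e, f
  1-simplices (13): ab, ac, ad, ae, af, bc, bd, be, bf, cd, ce, cf, ef
  2-simplices (13): abc, abd, abe, abf, acd, ace, acf, aef, bcd, bce, bcf, bef, cef
  3-simplices (6): abcd, abce, abcf, abef, acef, bcef

so the chain groups are C_0 ≅ Z^6, C_1 ≅ Z^13, C_2 ≅ Z^13, C_3 ≅ Z^6.

Boundary ∂_1: C_1 → C_0 is given by ∂[p,q] = [q] − [p].
The 6×13 boundary matrix has rank 5 and Smith normal form diag(1,1,1,1,1).

The boundary map ∂_2: C_2 → C_1 maps a triangle to the signed sum of its edges. For instance
  ∂acd = cd − ad + ac,
  ∂ace = ce − ae + ac.
The 13×13 boundary matrix has rank 8 and Smith normal form diag(1,1,1,1,1,1,1,1).

Boundary ∂_3: C_3 → C_2 sends each 3-simplex σ to the alternating sum Σ_i (−1)^i (σ with its i-th vertex removed). For instance
  ∂acef = cef − aef + acf − ace,
  ∂bcef = cef − bef + bcf − bce.
The 13×6 boundary matrix has rank 5 and Smith normal form diag(1,1,1,1,1).

Now H_k = ker ∂_k / im ∂_{k+1}, so:

  H_1: rank ker ∂_1 − rank ∂_2 = (13 − 5) − 8 = 0, and the invariant factors of ∂_2 are all 1, so H_1 ≅ 0.

H_1 ≅ 0.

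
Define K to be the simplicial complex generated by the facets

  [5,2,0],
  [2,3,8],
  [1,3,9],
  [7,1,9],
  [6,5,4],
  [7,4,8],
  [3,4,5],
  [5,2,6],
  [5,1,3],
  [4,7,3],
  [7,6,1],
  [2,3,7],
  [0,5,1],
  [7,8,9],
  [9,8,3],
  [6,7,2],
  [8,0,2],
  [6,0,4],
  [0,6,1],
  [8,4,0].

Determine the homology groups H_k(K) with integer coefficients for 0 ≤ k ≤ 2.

Order the vertices as 0 < 1 < 2 < 3 < 4 < 5 < 6 < 7 < 8 < 9. Listing each simplex with vertices in this order, K has dimension 2 with simplices:

  0-simplices (10): [0], [1], [2], [3], [4], [5], [6], [7], [8], [9]
  1-simplices (30): (30 of them)
  2-simplices (20): (20 of them)

giving chain groups C_0 ≅ Z^10, C_1 ≅ Z^30, C_2 ≅ Z^20.

∂_1: C_1 → C_0 is given by ∂[p,q] = [q] − [p]. For instance
  ∂[2,8] = [8] − [2].
As a 10×30 matrix over Z this has rank 9, with invariant factors (1,1,1,1,1,1,1,1,1).

Boundary ∂_2: C_2 → C_1 sends each 2-simplex [p,q,r] to [q,r] − [p,r] + [p,q]. For instance
  ∂[0,2,8] = [2,8] − [0,8] + [0,2],
  ∂[0,4,6] = [4,6] − [0,6] + [0,4].
The resulting 30×20 matrix has rank 20, and its Smith normal form has invariant factors (1,1,1,1,1,1,1,1,1,1,1,1,1,1,1,1,1,1,1,2).

From H_k ≅ ker(∂_k) / im(∂_{k+1}) we obtain:

  H_0: rank C_0 − rank ∂_1 = 10 − 9 = 1, and the invariant factors of ∂_1 are all 1, so H_0 = Z.
  H_1: rank ker ∂_1 − rank ∂_2 = (30 − 9) − 20 = 1, and ∂_2 has invariant factor 2 > 1, so H_1 = Z × Z/2.
  H_2: rank ker ∂_2 − rank ∂_3 = (20 − 20) − 0 = 0, and there is no ∂_3, so H_2 = 0.

H_0 = Z,  H_1 = Z × Z/2,  H_2 = 0.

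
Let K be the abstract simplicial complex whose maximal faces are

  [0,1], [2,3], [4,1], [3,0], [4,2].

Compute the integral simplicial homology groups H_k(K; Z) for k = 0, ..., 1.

Order the vertices as 0 < 1 < 2 < 3 < 4. Listing each simplex with vertices in this order, K has dimension 1 with simplices:

  0-simplices (5): [0], [1], [2], [3], [4]
  1-simplices (5): [0,1], [0,3], [1,4], [2,3], [2,4]

Hence C_0 ≅ Z^5, C_1 ≅ Z^5.

The boundary map ∂_1: C_1 → C_0 maps an edge to its endpoints' difference, ∂[p,q] = q − p.
As a 5×5 matrix over Z this has rank 4, with invariant factors (1,1,1,1).

From H_k ≅ ker(∂_k) / im(∂_{k+1}) we obtain:

  H_0: rank C_0 − rank ∂_1 = 5 − 4 = 1, and the invariant factors of ∂_1 are all 1, so H_0 = Z.
  H_1: rank ker ∂_1 − rank ∂_2 = (5 − 4) − 0 = 1, and there is no ∂_2, so H_1 = Z.

As a check, the Euler characteristic is 5 − 5 = 0, which agrees with 1 − 1 = 0.

H_0 = Z,  H_1 = Z.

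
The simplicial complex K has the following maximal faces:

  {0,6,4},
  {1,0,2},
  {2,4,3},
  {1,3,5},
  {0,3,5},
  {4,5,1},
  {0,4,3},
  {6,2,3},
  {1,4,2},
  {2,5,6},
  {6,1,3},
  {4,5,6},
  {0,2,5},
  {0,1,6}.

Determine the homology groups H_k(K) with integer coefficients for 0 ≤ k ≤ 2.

Take the total order 0 < 1 < 2 < 3 < 4 < 5 < 6 on the vertex set. Then K (dimension 2) consists of the simplices:

  0-simplices (7): [0], [1], [2], [3], [4], [5], [6]
  1-simplices (21): [0,1], [0,2], [0,3], [0,4], [0,5], [0,6], [1,2], [1,3], [1,4], [1,5], [1,6], [2,3], [2,4], [2,5], [2,6], [3,4], [3,5], [3,6], [4,5], [4,6], [5,6]
  2-simplices (14): [0,1,2], [0,1,6], [0,2,5], [0,3,4], [0,3,5], [0,4,6], [1,2,4], [1,3,5], [1,3,6], [1,4,5], [2,3,4], [2,3,6], [2,5,6], [4,5,6]

Hence C_0 ≅ Z^7, C_1 ≅ Z^21, C_2 ≅ Z^14.

Boundary ∂_1: C_1 → C_0 is given by ∂[p,q] = [q] − [p]. For instance
  ∂[3,5] = [5] − [3].
The 7×21 boundary matrix has rank 6 and Smith normal form diag(1,1,1,1,1,1).

Boundary ∂_2: C_2 → C_1 maps a triangle to the signed sum of its edges. For instance
  ∂[0,4,6] = [4,6] − [0,6] + [0,4],
  ∂[2,3,4] = [3,4] − [2,4] + [2,3].
As a 21×14 matrix over Z this has rank 13, with invariant factors (1,1,1,1,1,1,1,1,1,1,1,1,1).

Computing H_k = (kernel of ∂_k) / (image of ∂_{k+1}):

  H_0: rank C_0 − rank ∂_1 = 7 − 6 = 1, and the invariant factors of ∂_1 are all 1, so H_0 ≅ Z.
  H_1: rank ker ∂_1 − rank ∂_2 = (21 − 6) − 13 = 2, and the invariant factors of ∂_2 are all 1, so H_1 ≅ Z^2.
  H_2: rank ker ∂_2 − rank ∂_3 = (14 − 13) − 0 = 1, and there is no ∂_3, so H_2 ≅ Z.

H_0 ≅ Z,  H_1 ≅ Z^2,  H_2 ≅ Z.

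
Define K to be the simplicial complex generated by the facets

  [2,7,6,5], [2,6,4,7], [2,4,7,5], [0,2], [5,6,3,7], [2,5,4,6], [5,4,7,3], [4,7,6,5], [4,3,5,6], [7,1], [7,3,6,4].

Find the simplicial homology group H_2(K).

Fix the vertex order 0 < 1 < 2 < 3 < 4 < 5 < 6 < 7 and write every simplex with vertices in increasing order. Then dim K = 3 and the simplices of K are:

  0-simplices (8): [0], [1], [2], [3], [4], [5], [6], [7]
  1-simplices (16): [0,2], [1,7], [2,4], [2,5], [2,6], [2,7], [3,4], [3,5], [3,6], [3,7], [4,5], [4,6], [4,7], [5,6], [5,7], [6,7]
  2-simplices (16): [2,4,5], [2,4,6], [2,4,7], [2,5,6], [2,5,7], [2,6,7], [3,4,5], [3,4,6], [3,4,7], [3,5,6], [3,5,7], [3,6,7], [4,5,6], [4,5,7], [4,6,7], [5,6,7]
  3-simplices (9): [2,4,5,6], [2,4,5,7], [2,4,6,7], [2,5,6,7], [3,4,5,6], [3,4,5,7], [3,4,6,7], [3,5,6,7], [4,5,6,7]

so the chain groups are C_0 ≅ Z^8, C_1 ≅ Z^16, C_2 ≅ Z^16, C_3 ≅ Z^9.

∂_1: C_1 → C_0 maps an edge to its endpoints' difference, ∂[p,q] = q − p.
The 8×16 boundary matrix has rank 7 and Smith normal form diag(1,1,1,1,1,1,1).

Boundary ∂_2: C_2 → C_1 acts by ∂[p,q,r] = [q,r] − [p,r] + [p,q]. For instance
  ∂[4,6,7] = [6,7] − [4,7] + [4,6],
  ∂[3,4,6] = [4,6] − [3,6] + [3,4].
The resulting 16×16 matrix has rank 9, and its Smith normal form has invariant factors (1,1,1,1,1,1,1,1,1).

∂_3: C_3 → C_2 sends each 3-simplex σ to the alternating sum Σ_i (−1)^i (σ with its i-th vertex removed). For instance
  ∂[2,4,5,7] = [4,5,7] − [2,5,7] + [2,4,7] − [2,4,5],
  ∂[2,4,6,7] = [4,6,7] − [2,6,7] + [2,4,7] − [2,4,6].
The resulting 16×9 matrix has rank 7, and its Smith normal form has invariant factors (1,1,1,1,1,1,1).

Now H_k = ker ∂_k / im ∂_{k+1}, so:

  H_2: rank ker ∂_2 − rank ∂_3 = (16 − 9) − 7 = 0, and the invariant factors of ∂_3 are all 1, so H_2 = 0.

H_2 ≅ 0.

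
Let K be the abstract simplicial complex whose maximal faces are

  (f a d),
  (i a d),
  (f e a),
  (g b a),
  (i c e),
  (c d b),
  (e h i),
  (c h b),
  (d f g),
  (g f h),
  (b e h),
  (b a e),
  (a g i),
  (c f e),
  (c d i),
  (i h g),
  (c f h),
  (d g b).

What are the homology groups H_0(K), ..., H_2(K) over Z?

Fix the vertex order a < b < c < d < e < f < g < h < i and write every simplex with vertices in increasing order. Then dim K = 2 and the simplices of K are:

  0-simplices (9): a, b, c, d, e, f, g, h, i
  1-simplices (27): ab, ad, ae, af, ag, ai, bc, bd, be, bg, bh, cd, ce, cf, ch, ci, df, dg, di, ef, eh, ei, fg, fh, gh, gi, hi
  2-simplices (18): abe, abg, adf, adi, aef, agi, bcd, bch, bdg, beh, cdi, cef, cei, cfh, dfg, ehi, fgh, ghi

Hence C_0 ≅ Z^9, C_1 ≅ Z^27, C_2 ≅ Z^18.

The boundary map ∂_1: C_1 → C_0 is given by ∂[p,q] = [q] − [p]. For instance
  ∂ae = e − a.
The resulting 9×27 matrix has rank 8, and its Smith normal form has invariant factors (1,1,1,1,1,1,1,1).

The boundary map ∂_2: C_2 → C_1 sends each 2-simplex [p,q,r] to [q,r] − [p,r] + [p,q]. For instance
  ∂fgh = gh − fh + fg,
  ∂agi = gi − ai + ag.
As a 27×18 matrix over Z this has rank 18, with invariant factors (1,1,1,1,1,1,1,1,1,1,1,1,1,1,1,1,1,2).

Reading off H_k = ker ∂_k / im ∂_{k+1}:

  H_0: rank C_0 − rank ∂_1 = 9 − 8 = 1, and the invariant factors of ∂_1 are all 1, so H_0 ≅ Z.
  H_1: rank ker ∂_1 − rank ∂_2 = (27 − 8) − 18 = 1, and ∂_2 has invariant factor 2 > 1, so H_1 ≅ Z × Z/2.
  H_2: rank ker ∂_2 − rank ∂_3 = (18 − 18) − 0 = 0, and there is no ∂_3, so H_2 ≅ 0.

H_0 = Z,  H_1 = Z × Z/2,  H_2 = 0.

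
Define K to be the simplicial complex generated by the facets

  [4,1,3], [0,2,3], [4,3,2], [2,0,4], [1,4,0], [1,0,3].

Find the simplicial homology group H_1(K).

K has 5 vertices, 9 edges, 6 triangles.
rank ∂_1 = 4, rank ∂_2 = 5 ⇒ b_1 = 9 − 4 − 5 = 0; all invariant factors of ∂_2 are 1 so no torsion. So H_1 = 0.

H_1 = 0.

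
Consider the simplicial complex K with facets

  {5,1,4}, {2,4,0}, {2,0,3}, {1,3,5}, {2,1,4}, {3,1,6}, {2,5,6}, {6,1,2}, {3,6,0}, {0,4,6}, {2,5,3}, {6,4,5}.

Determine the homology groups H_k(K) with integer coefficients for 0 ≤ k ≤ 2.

H_0 = Z,  H_1 = Z_2,  H_2 = 0.

K has 7 vertices, 18 edges, 12 triangles.
rank ∂_0 = 0, rank ∂_1 = 6 ⇒ b_0 = 7 − 0 − 6 = 1; all invariant factors of ∂_1 are 1 so no torsion. So H_0 ≅ Z.
rank ∂_1 = 6, rank ∂_2 = 12 ⇒ b_1 = 18 − 6 − 12 = 0; ∂_2 has invariant factor(s) [2] giving torsion. So H_1 ≅ Z_2.
rank ∂_2 = 12, rank ∂_3 = 0 ⇒ b_2 = 12 − 12 − 0 = 0. So H_2 ≅ 0.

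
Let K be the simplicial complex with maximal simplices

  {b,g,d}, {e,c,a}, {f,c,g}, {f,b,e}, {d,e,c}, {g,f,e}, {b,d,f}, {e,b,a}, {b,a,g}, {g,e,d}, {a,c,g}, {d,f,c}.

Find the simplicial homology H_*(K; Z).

H_0 ≅ Z,  H_1 ≅ Z/2,  H_2 = 0.

Fix the vertex order a < b < c < d < e < f < g and write every simplex with vertices in increasing order. Then dim K = 2 and the simplices of K are:

  0-simplices (7): a, b, c, d, e, f, g
  1-simplices (18): ab, ac, ae, ag, bd, be, bf, bg, cd, ce, cf, cg, de, df, dg, ef, eg, fg
  2-simplices (12): abe, abg, ace, acg, bdf, bdg, bef, cde, cdf, cfg, deg, efg

Hence C_0 ≅ Z^7, C_1 ≅ Z^18, C_2 ≅ Z^12.

The boundary map ∂_1: C_1 → C_0 maps an edge to its endpoints' difference, ∂[p,q] = q − p.
The resulting 7×18 matrix has rank 6, and its Smith normal form has invariant factors (1,1,1,1,1,1).

Boundary ∂_2: C_2 → C_1 sends each 2-simplex [p,q,r] to [q,r] − [p,r] + [p,q]. For instance
  ∂bdg = dg − bg + bd,
  ∂acg = cg − ag + ac.
As a 18×12 matrix over Z this has rank 12, with invariant factors (1,1,1,1,1,1,1,1,1,1,1,2).

Computing H_k = (kernel of ∂_k) / (image of ∂_{k+1}):

  H_0: rank C_0 − rank ∂_1 = 7 − 6 = 1, and the invariant factors of ∂_1 are all 1, so H_0 = Z.
  H_1: rank ker ∂_1 − rank ∂_2 = (18 − 6) − 12 = 0, and ∂_2 has invariant factor 2 > 1, so H_1 = Z/2.
  H_2: rank ker ∂_2 − rank ∂_3 = (12 − 12) − 0 = 0, and there is no ∂_3, so H_2 = 0.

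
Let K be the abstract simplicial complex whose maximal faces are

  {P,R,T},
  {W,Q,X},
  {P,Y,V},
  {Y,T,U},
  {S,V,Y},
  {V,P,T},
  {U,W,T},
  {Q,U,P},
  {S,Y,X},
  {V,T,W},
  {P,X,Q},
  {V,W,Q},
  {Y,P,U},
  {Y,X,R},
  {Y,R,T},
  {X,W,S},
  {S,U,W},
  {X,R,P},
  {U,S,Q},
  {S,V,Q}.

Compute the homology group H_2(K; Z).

H_2 = 0.

Fix the vertex order P < Q < R < S < T < U < V < W < X < Y and write every simplex with vertices in increasing order. Then dim K = 2 and the simplices of K are:

  0-simplices (10): P, Q, R, S, T, U, V, W, X, Y
  1-simplices (30): PQ, PR, PT, PU, PV, PX, PY, QS, QU, QV, QW, QX, RT, RX, RY, SU, SV, SW, SX, SY, TU, TV, TW, TY, UW, UY, VW, VY, WX, XY
  2-simplices (20): PQU, PQX, PRT, PRX, PTV, PUY, PVY, QSU, QSV, QVW, QWX, RTY, RXY, SUW, SVY, SWX, SXY, TUW, TUY, TVW

so the chain groups are C_0 ≅ Z^10, C_1 ≅ Z^30, C_2 ≅ Z^20.

∂_1: C_1 → C_0 sends each edge [p,q] (with p < q) to q − p.
The resulting 10×30 matrix has rank 9, and its Smith normal form has invariant factors (1,1,1,1,1,1,1,1,1).

Boundary ∂_2: C_2 → C_1 sends each 2-simplex [p,q,r] to [q,r] − [p,r] + [p,q]. For instance
  ∂QVW = VW − QW + QV,
  ∂SXY = XY − SY + SX.
As a 30×20 matrix over Z this has rank 20, with invariant factors (1,1,1,1,1,1,1,1,1,1,1,1,1,1,1,1,1,1,1,2).

Reading off H_k = ker ∂_k / im ∂_{k+1}:

  H_2: rank ker ∂_2 − rank ∂_3 = (20 − 20) − 0 = 0, and there is no ∂_3, so H_2 ≅ 0.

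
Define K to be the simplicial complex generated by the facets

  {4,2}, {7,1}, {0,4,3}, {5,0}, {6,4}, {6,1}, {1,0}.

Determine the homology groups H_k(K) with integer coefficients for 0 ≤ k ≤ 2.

H_0 ≅ Z,  H_1 ≅ Z,  H_2 = 0.

We work with the vertex ordering 0 < 1 < 2 < 3 < 4 < 5 < 6 < 7. The simplices of K, each written with vertices in increasing order, are:

  0-simplices (8): [0], [1], [2], [3], [4], [5], [6], [7]
  1-simplices (9): [0,1], [0,3], [0,4], [0,5], [1,6], [1,7], [2,4], [3,4], [4,6]
  2-simplices (1): [0,3,4]

so the chain groups are C_0 ≅ Z^8, C_1 ≅ Z^9, C_2 ≅ Z^1.

Boundary ∂_1: C_1 → C_0 is given by ∂[p,q] = [q] − [p].
This gives a 8×9 integer matrix of rank 7; reducing to Smith normal form yields diagonal entries (1,1,1,1,1,1,1).

∂_2: C_2 → C_1 acts by ∂[p,q,r] = [q,r] − [p,r] + [p,q]. For instance
  ∂[0,3,4] = [3,4] − [0,4] + [0,3].
The 9×1 boundary matrix has rank 1 and Smith normal form diag(1).

Reading off H_k = ker ∂_k / im ∂_{k+1}:

  H_0: rank C_0 − rank ∂_1 = 8 − 7 = 1, and the invariant factors of ∂_1 are all 1, so H_0 ≅ Z.
  H_1: rank ker ∂_1 − rank ∂_2 = (9 − 7) − 1 = 1, and the invariant factors of ∂_2 are all 1, so H_1 ≅ Z.
  H_2: rank ker ∂_2 − rank ∂_3 = (1 − 1) − 0 = 0, and there is no ∂_3, so H_2 ≅ 0.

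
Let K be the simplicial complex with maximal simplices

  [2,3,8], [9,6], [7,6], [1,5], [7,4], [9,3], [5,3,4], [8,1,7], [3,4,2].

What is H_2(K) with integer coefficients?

H_2 ≅ 0.

Take the total order 1 < 2 < 3 < 4 < 5 < 6 < 7 < 8 < 9 on the vertex set. Then K (dimension 2) consists of the simplices:

  0-simplices (9): [1], [2], [3], [4], [5], [6], [7], [8], [9]
  1-simplices (15): [1,5], [1,7], [1,8], [2,3], [2,4], [2,8], [3,4], [3,5], [3,8], [3,9], [4,5], [4,7], [6,7], [6,9], [7,8]
  2-simplices (4): [1,7,8], [2,3,4], [2,3,8], [3,4,5]

so the chain groups are C_0 ≅ Z^9, C_1 ≅ Z^15, C_2 ≅ Z^4.

∂_1: C_1 → C_0 maps an edge to its endpoints' difference, ∂[p,q] = q − p. For instance
  ∂[1,7] = [7] − [1].
As a 9×15 matrix over Z this has rank 8, with invariant factors (1,1,1,1,1,1,1,1).

Boundary ∂_2: C_2 → C_1 sends each 2-simplex [p,q,r] to [q,r] − [p,r] + [p,q]. For instance
  ∂[2,3,8] = [3,8] − [2,8] + [2,3],
  ∂[1,7,8] = [7,8] − [1,8] + [1,7].
As a 15×4 matrix over Z this has rank 4, with invariant factors (1,1,1,1).

Computing H_k = (kernel of ∂_k) / (image of ∂_{k+1}):

  H_2: rank ker ∂_2 − rank ∂_3 = (4 − 4) − 0 = 0, and there is no ∂_3, so H_2 = 0.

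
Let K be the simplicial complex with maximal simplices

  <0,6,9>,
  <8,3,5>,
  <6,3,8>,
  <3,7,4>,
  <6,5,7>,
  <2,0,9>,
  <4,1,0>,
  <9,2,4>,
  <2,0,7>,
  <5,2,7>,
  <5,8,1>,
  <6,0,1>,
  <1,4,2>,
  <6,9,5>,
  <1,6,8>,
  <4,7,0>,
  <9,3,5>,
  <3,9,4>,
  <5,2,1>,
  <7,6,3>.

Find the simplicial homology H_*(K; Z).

Fix the vertex order 0 < 1 < 2 < 3 < 4 < 5 < 6 < 7 < 8 < 9 and write every simplex with vertices in increasing order. Then dim K = 2 and the simplices of K are:

  0-simplices (10): [0], [1], [2], [3], [4], [5], [6], [7], [8], [9]
  1-simplices (30): (30 of them)
  2-simplices (20): (20 of them)

giving chain groups C_0 ≅ Z^10, C_1 ≅ Z^30, C_2 ≅ Z^20.

Boundary ∂_1: C_1 → C_0 is given by ∂[p,q] = [q] − [p]. For instance
  ∂[5,7] = [7] − [5].
As a 10×30 matrix over Z this has rank 9, with invariant factors (1,1,1,1,1,1,1,1,1).

The boundary map ∂_2: C_2 → C_1 acts by ∂[p,q,r] = [q,r] − [p,r] + [p,q]. For instance
  ∂[5,6,9] = [6,9] − [5,9] + [5,6],
  ∂[0,2,7] = [2,7] − [0,7] + [0,2].
As a 30×20 matrix over Z this has rank 20, with invariant factors (1,1,1,1,1,1,1,1,1,1,1,1,1,1,1,1,1,1,1,2).

Computing H_k = (kernel of ∂_k) / (image of ∂_{k+1}):

  H_0: rank C_0 − rank ∂_1 = 10 − 9 = 1, and the invariant factors of ∂_1 are all 1, so H_0 ≅ Z.
  H_1: rank ker ∂_1 − rank ∂_2 = (30 − 9) − 20 = 1, and ∂_2 has invariant factor 2 > 1, so H_1 ≅ Z ⊕ Z/2Z.
  H_2: rank ker ∂_2 − rank ∂_3 = (20 − 20) − 0 = 0, and there is no ∂_3, so H_2 ≅ 0.

H_0 ≅ Z,  H_1 ≅ Z ⊕ Z/2Z,  H_2 = 0.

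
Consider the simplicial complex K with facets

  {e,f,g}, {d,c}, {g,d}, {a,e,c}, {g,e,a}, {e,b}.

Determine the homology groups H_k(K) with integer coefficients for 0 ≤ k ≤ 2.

Order the vertices as a < b < c < d < e < f < g. Listing each simplex with vertices in this order, K has dimension 2 with simplices:

  0-simplices (7): a, b, c, d, e, f, g
  1-simplices (10): ac, ae, ag, be, cd, ce, dg, ef, eg, fg
  2-simplices (3): ace, aeg, efg

Hence C_0 ≅ Z^7, C_1 ≅ Z^10, C_2 ≅ Z^3.

The boundary map ∂_1: C_1 → C_0 maps an edge to its endpoints' difference, ∂[p,q] = q − p.
The resulting 7×10 matrix has rank 6, and its Smith normal form has invariant factors (1,1,1,1,1,1).

∂_2: C_2 → C_1 acts by ∂[p,q,r] = [q,r] − [p,r] + [p,q]. For instance
  ∂aeg = eg − ag + ae,
  ∂ace = ce − ae + ac.
The 10×3 boundary matrix has rank 3 and Smith normal form diag(1,1,1).

Now H_k = ker ∂_k / im ∂_{k+1}, so:

  H_0: rank C_0 − rank ∂_1 = 7 − 6 = 1, and the invariant factors of ∂_1 are all 1, so H_0 ≅ Z.
  H_1: rank ker ∂_1 − rank ∂_2 = (10 − 6) − 3 = 1, and the invariant factors of ∂_2 are all 1, so H_1 ≅ Z.
  H_2: rank ker ∂_2 − rank ∂_3 = (3 − 3) − 0 = 0, and there is no ∂_3, so H_2 ≅ 0.

H_0 ≅ Z,  H_1 ≅ Z,  H_2 = 0.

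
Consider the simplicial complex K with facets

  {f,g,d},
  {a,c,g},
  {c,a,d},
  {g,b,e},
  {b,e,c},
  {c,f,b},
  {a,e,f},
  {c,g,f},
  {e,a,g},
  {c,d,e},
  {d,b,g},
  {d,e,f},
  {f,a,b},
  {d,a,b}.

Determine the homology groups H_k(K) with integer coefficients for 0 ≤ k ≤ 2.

H_0 ≅ Z,  H_1 ≅ Z^2,  H_2 ≅ Z.

We work with the vertex ordering a < b < c < d < e < f < g. The simplices of K, each written with vertices in increasing order, are:

  0-simplices (7): a, b, c, d, e, f, g
  1-simplices (21): ab, ac, ad, ae, af, ag, bc, bd, be, bf, bg, cd, ce, cf, cg, de, df, dg, ef, eg, fg
  2-simplices (14): abd, abf, acd, acg, aef, aeg, bce, bcf, bdg, beg, cde, cfg, def, dfg

Hence C_0 ≅ Z^7, C_1 ≅ Z^21, C_2 ≅ Z^14.

∂_1: C_1 → C_0 is given by ∂[p,q] = [q] − [p]. For instance
  ∂bf = f − b.
The 7×21 boundary matrix has rank 6 and Smith normal form diag(1,1,1,1,1,1).

Boundary ∂_2: C_2 → C_1 maps a triangle to the signed sum of its edges. For instance
  ∂bce = ce − be + bc,
  ∂bcf = cf − bf + bc.
The 21×14 boundary matrix has rank 13 and Smith normal form diag(1,1,1,1,1,1,1,1,1,1,1,1,1).

Reading off H_k = ker ∂_k / im ∂_{k+1}:

  H_0: rank C_0 − rank ∂_1 = 7 − 6 = 1, and the invariant factors of ∂_1 are all 1, so H_0 ≅ Z.
  H_1: rank ker ∂_1 − rank ∂_2 = (21 − 6) − 13 = 2, and the invariant factors of ∂_2 are all 1, so H_1 ≅ Z^2.
  H_2: rank ker ∂_2 − rank ∂_3 = (14 − 13) − 0 = 1, and there is no ∂_3, so H_2 ≅ Z.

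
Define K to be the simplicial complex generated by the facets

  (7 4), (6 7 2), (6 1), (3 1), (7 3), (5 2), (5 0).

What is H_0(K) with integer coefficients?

Order the vertices as 0 < 1 < 2 < 3 < 4 < 5 < 6 < 7. Listing each simplex with vertices in this order, K has dimension 2 with simplices:

  0-simplices (8): [0], [1], [2], [3], [4], [5], [6], [7]
  1-simplices (9): [0,5], [1,3], [1,6], [2,5], [2,6], [2,7], [3,7], [4,7], [6,7]
  2-simplices (1): [2,6,7]

so the chain groups are C_0 ≅ Z^8, C_1 ≅ Z^9, C_2 ≅ Z^1.

Boundary ∂_1: C_1 → C_0 maps an edge to its endpoints' difference, ∂[p,q] = q − p.
The 8×9 boundary matrix has rank 7 and Smith normal form diag(1,1,1,1,1,1,1).

∂_2: C_2 → C_1 acts by ∂[p,q,r] = [q,r] − [p,r] + [p,q]. For instance
  ∂[2,6,7] = [6,7] − [2,7] + [2,6].
The 9×1 boundary matrix has rank 1 and Smith normal form diag(1).

From H_k ≅ ker(∂_k) / im(∂_{k+1}) we obtain:

  H_0: rank C_0 − rank ∂_1 = 8 − 7 = 1, and the invariant factors of ∂_1 are all 1, so H_0 ≅ Z.

H_0 = Z.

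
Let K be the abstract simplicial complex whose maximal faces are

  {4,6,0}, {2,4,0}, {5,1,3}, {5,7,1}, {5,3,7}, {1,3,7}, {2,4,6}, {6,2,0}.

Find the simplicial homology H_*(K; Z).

Take the total order 0 < 1 < 2 < 3 < 4 < 5 < 6 < 7 on the vertex set. Then K (dimension 2) consists of the simplices:

  0-simplices (8): [0], [1], [2], [3], [4], [5], [6], [7]
  1-simplices (12): [0,2], [0,4], [0,6], [1,3], [1,5], [1,7], [2,4], [2,6], [3,5], [3,7], [4,6], [5,7]
  2-simplices (8): [0,2,4], [0,2,6], [0,4,6], [1,3,5], [1,3,7], [1,5,7], [2,4,6], [3,5,7]

Hence C_0 ≅ Z^8, C_1 ≅ Z^12, C_2 ≅ Z^8.

The boundary map ∂_1: C_1 → C_0 is given by ∂[p,q] = [q] − [p].
The 8×12 boundary matrix has rank 6 and Smith normal form diag(1,1,1,1,1,1).

The boundary map ∂_2: C_2 → C_1 sends each 2-simplex [p,q,r] to [q,r] − [p,r] + [p,q]. For instance
  ∂[3,5,7] = [5,7] − [3,7] + [3,5],
  ∂[1,5,7] = [5,7] − [1,7] + [1,5].
The 12×8 boundary matrix has rank 6 and Smith normal form diag(1,1,1,1,1,1).

From H_k ≅ ker(∂_k) / im(∂_{k+1}) we obtain:

  H_0: rank C_0 − rank ∂_1 = 8 − 6 = 2, and the invariant factors of ∂_1 are all 1, so H_0 ≅ Z^2.
  H_1: rank ker ∂_1 − rank ∂_2 = (12 − 6) − 6 = 0, and the invariant factors of ∂_2 are all 1, so H_1 ≅ 0.
  H_2: rank ker ∂_2 − rank ∂_3 = (8 − 6) − 0 = 2, and there is no ∂_3, so H_2 ≅ Z^2.

(K is a triangulation of the disjoint union of the 2-sphere S^2 and the 2-sphere S^2.)

H_0 ≅ Z^2,  H_1 = 0,  H_2 ≅ Z^2.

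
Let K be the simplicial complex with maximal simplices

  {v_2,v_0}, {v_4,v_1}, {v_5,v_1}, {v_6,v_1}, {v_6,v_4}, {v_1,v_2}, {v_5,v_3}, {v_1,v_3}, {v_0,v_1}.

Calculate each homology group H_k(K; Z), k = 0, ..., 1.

H_0 = Z,  H_1 = Z^3.

We work with the vertex ordering v_0 < v_1 < v_2 < v_3 < v_4 < v_5 < v_6. The simplices of K, each written with vertices in increasing order, are:

  0-simplices (7): [v_0], [v_1], [v_2], [v_3], [v_4], [v_5], [v_6]
  1-simplices (9): [v_0,v_1], [v_0,v_2], [v_1,v_2], [v_1,v_3], [v_1,v_4], [v_1,v_5], [v_1,v_6], [v_3,v_5], [v_4,v_6]

so the chain groups are C_0 ≅ Z^7, C_1 ≅ Z^9.

Boundary ∂_1: C_1 → C_0 maps an edge to its endpoints' difference, ∂[p,q] = q − p.
The resulting 7×9 matrix has rank 6, and its Smith normal form has invariant factors (1,1,1,1,1,1).

Computing H_k = (kernel of ∂_k) / (image of ∂_{k+1}):

  H_0: rank C_0 − rank ∂_1 = 7 − 6 = 1, and the invariant factors of ∂_1 are all 1, so H_0 ≅ Z.
  H_1: rank ker ∂_1 − rank ∂_2 = (9 − 6) − 0 = 3, and there is no ∂_2, so H_1 ≅ Z^3.

As a check, the Euler characteristic is 7 − 9 = -2, which agrees with 1 − 3 = -2.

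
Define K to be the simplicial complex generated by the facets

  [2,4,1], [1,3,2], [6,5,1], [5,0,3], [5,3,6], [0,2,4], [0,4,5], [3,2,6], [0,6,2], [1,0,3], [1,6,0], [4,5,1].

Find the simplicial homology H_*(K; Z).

H_0 = Z,  H_1 = Z/2,  H_2 = 0.

Order the vertices as 0 < 1 < 2 < 3 < 4 < 5 < 6. Listing each simplex with vertices in this order, K has dimension 2 with simplices:

  0-simplices (7): [0], [1], [2], [3], [4], [5], [6]
  1-simplices (18): [0,1], [0,2], [0,3], [0,4], [0,5], [0,6], [1,2], [1,3], [1,4], [1,5], [1,6], [2,3], [2,4], [2,6], [3,5], [3,6], [4,5], [5,6]
  2-simplices (12): [0,1,3], [0,1,6], [0,2,4], [0,2,6], [0,3,5], [0,4,5], [1,2,3], [1,2,4], [1,4,5], [1,5,6], [2,3,6], [3,5,6]

so the chain groups are C_0 ≅ Z^7, C_1 ≅ Z^18, C_2 ≅ Z^12.

∂_1: C_1 → C_0 maps an edge to its endpoints' difference, ∂[p,q] = q − p. For instance
  ∂[1,6] = [6] − [1].
This gives a 7×18 integer matrix of rank 6; reducing to Smith normal form yields diagonal entries (1,1,1,1,1,1).

∂_2: C_2 → C_1 sends each 2-simplex [p,q,r] to [q,r] − [p,r] + [p,q]. For instance
  ∂[1,4,5] = [4,5] − [1,5] + [1,4],
  ∂[2,3,6] = [3,6] − [2,6] + [2,3].
The resulting 18×12 matrix has rank 12, and its Smith normal form has invariant factors (1,1,1,1,1,1,1,1,1,1,1,2).

From H_k ≅ ker(∂_k) / im(∂_{k+1}) we obtain:

  H_0: rank C_0 − rank ∂_1 = 7 − 6 = 1, and the invariant factors of ∂_1 are all 1, so H_0 = Z.
  H_1: rank ker ∂_1 − rank ∂_2 = (18 − 6) − 12 = 0, and ∂_2 has invariant factor 2 > 1, so H_1 = Z/2.
  H_2: rank ker ∂_2 − rank ∂_3 = (12 − 12) − 0 = 0, and there is no ∂_3, so H_2 = 0.

(K is a triangulation of the real projective plane RP^2.)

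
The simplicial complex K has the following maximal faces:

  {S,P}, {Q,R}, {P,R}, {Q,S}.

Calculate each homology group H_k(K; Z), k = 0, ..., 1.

Order the vertices as P < Q < R < S. Listing each simplex with vertices in this order, K has dimension 1 with simplices:

  0-simplices (4): P, Q, R, S
  1-simplices (4): PR, PS, QR, QS

Hence C_0 ≅ Z^4, C_1 ≅ Z^4.

∂_1: C_1 → C_0 sends each edge [p,q] (with p < q) to q − p.
The resulting 4×4 matrix has rank 3, and its Smith normal form has invariant factors (1,1,1).

From H_k ≅ ker(∂_k) / im(∂_{k+1}) we obtain:

  H_0: rank C_0 − rank ∂_1 = 4 − 3 = 1, and the invariant factors of ∂_1 are all 1, so H_0 = Z.
  H_1: rank ker ∂_1 − rank ∂_2 = (4 − 3) − 0 = 1, and there is no ∂_2, so H_1 = Z.

(K is a triangulation of the circle S^1.)

H_0 = Z,  H_1 = Z.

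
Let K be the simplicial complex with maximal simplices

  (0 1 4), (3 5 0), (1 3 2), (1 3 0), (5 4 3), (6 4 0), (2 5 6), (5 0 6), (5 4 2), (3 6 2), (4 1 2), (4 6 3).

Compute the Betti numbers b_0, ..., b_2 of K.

Order the vertices as 0 < 1 < 2 < 3 < 4 < 5 < 6. Listing each simplex with vertices in this order, K has dimension 2 with simplices:

  0-simplices (7): [0], [1], [2], [3], [4], [5], [6]
  1-simplices (18): [0,1], [0,3], [0,4], [0,5], [0,6], [1,2], [1,3], [1,4], [2,3], [2,4], [2,5], [2,6], [3,4], [3,5], [3,6], [4,5], [4,6], [5,6]
  2-simplices (12): [0,1,3], [0,1,4], [0,3,5], [0,4,6], [0,5,6], [1,2,3], [1,2,4], [2,3,6], [2,4,5], [2,5,6], [3,4,5], [3,4,6]

so the chain groups are C_0 ≅ Z^7, C_1 ≅ Z^18, C_2 ≅ Z^12.

The boundary map ∂_1: C_1 → C_0 is given by ∂[p,q] = [q] − [p]. For instance
  ∂[1,2] = [2] − [1].
This gives a 7×18 integer matrix of rank 6; reducing to Smith normal form yields diagonal entries (1,1,1,1,1,1).

∂_2: C_2 → C_1 maps a triangle to the signed sum of its edges. For instance
  ∂[2,4,5] = [4,5] − [2,5] + [2,4],
  ∂[1,2,3] = [2,3] − [1,3] + [1,2].
The 18×12 boundary matrix has rank 12 and Smith normal form diag(1,1,1,1,1,1,1,1,1,1,1,2).

Reading off H_k = ker ∂_k / im ∂_{k+1}:

  H_0: rank C_0 − rank ∂_1 = 7 − 6 = 1, and the invariant factors of ∂_1 are all 1, so H_0 = Z.
  H_1: rank ker ∂_1 − rank ∂_2 = (18 − 6) − 12 = 0, and ∂_2 has invariant factor 2 > 1, so H_1 = Z/2.
  H_2: rank ker ∂_2 − rank ∂_3 = (12 − 12) − 0 = 0, and there is no ∂_3, so H_2 = 0.

Hence the Betti numbers are b_0 = 1, b_1 = 0, b_2 = 0.

b_0 = 1, b_1 = 0, b_2 = 0.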